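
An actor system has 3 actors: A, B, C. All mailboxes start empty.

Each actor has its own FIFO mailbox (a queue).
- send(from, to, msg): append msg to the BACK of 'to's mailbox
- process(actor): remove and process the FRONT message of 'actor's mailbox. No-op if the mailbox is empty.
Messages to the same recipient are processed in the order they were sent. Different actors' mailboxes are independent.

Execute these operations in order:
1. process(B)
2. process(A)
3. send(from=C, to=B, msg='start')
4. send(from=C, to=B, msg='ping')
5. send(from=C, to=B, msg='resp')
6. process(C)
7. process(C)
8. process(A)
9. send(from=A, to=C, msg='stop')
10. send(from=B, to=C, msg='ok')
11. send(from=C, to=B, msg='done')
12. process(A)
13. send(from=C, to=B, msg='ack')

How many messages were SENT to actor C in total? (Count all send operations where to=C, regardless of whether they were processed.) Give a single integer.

After 1 (process(B)): A:[] B:[] C:[]
After 2 (process(A)): A:[] B:[] C:[]
After 3 (send(from=C, to=B, msg='start')): A:[] B:[start] C:[]
After 4 (send(from=C, to=B, msg='ping')): A:[] B:[start,ping] C:[]
After 5 (send(from=C, to=B, msg='resp')): A:[] B:[start,ping,resp] C:[]
After 6 (process(C)): A:[] B:[start,ping,resp] C:[]
After 7 (process(C)): A:[] B:[start,ping,resp] C:[]
After 8 (process(A)): A:[] B:[start,ping,resp] C:[]
After 9 (send(from=A, to=C, msg='stop')): A:[] B:[start,ping,resp] C:[stop]
After 10 (send(from=B, to=C, msg='ok')): A:[] B:[start,ping,resp] C:[stop,ok]
After 11 (send(from=C, to=B, msg='done')): A:[] B:[start,ping,resp,done] C:[stop,ok]
After 12 (process(A)): A:[] B:[start,ping,resp,done] C:[stop,ok]
After 13 (send(from=C, to=B, msg='ack')): A:[] B:[start,ping,resp,done,ack] C:[stop,ok]

Answer: 2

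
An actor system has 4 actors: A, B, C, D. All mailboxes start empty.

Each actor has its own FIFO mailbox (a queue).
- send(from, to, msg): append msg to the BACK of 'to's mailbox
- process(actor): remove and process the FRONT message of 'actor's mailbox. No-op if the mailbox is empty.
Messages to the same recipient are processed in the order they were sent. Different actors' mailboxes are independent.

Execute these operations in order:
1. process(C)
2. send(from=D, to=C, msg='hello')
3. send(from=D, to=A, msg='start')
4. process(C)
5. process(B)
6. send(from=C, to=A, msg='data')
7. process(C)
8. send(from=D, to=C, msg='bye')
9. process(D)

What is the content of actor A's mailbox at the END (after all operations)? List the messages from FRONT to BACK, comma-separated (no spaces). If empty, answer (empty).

After 1 (process(C)): A:[] B:[] C:[] D:[]
After 2 (send(from=D, to=C, msg='hello')): A:[] B:[] C:[hello] D:[]
After 3 (send(from=D, to=A, msg='start')): A:[start] B:[] C:[hello] D:[]
After 4 (process(C)): A:[start] B:[] C:[] D:[]
After 5 (process(B)): A:[start] B:[] C:[] D:[]
After 6 (send(from=C, to=A, msg='data')): A:[start,data] B:[] C:[] D:[]
After 7 (process(C)): A:[start,data] B:[] C:[] D:[]
After 8 (send(from=D, to=C, msg='bye')): A:[start,data] B:[] C:[bye] D:[]
After 9 (process(D)): A:[start,data] B:[] C:[bye] D:[]

Answer: start,data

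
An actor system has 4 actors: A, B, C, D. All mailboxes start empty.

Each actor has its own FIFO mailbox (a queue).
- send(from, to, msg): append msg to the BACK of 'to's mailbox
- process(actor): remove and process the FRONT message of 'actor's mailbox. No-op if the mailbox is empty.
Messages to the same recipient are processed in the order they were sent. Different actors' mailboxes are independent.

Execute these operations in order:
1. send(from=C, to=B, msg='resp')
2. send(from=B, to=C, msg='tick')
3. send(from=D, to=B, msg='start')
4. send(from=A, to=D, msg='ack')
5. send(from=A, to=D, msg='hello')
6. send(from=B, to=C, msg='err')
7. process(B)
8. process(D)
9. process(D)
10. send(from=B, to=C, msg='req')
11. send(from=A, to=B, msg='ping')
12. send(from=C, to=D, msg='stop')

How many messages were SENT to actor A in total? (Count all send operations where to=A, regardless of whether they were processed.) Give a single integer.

Answer: 0

Derivation:
After 1 (send(from=C, to=B, msg='resp')): A:[] B:[resp] C:[] D:[]
After 2 (send(from=B, to=C, msg='tick')): A:[] B:[resp] C:[tick] D:[]
After 3 (send(from=D, to=B, msg='start')): A:[] B:[resp,start] C:[tick] D:[]
After 4 (send(from=A, to=D, msg='ack')): A:[] B:[resp,start] C:[tick] D:[ack]
After 5 (send(from=A, to=D, msg='hello')): A:[] B:[resp,start] C:[tick] D:[ack,hello]
After 6 (send(from=B, to=C, msg='err')): A:[] B:[resp,start] C:[tick,err] D:[ack,hello]
After 7 (process(B)): A:[] B:[start] C:[tick,err] D:[ack,hello]
After 8 (process(D)): A:[] B:[start] C:[tick,err] D:[hello]
After 9 (process(D)): A:[] B:[start] C:[tick,err] D:[]
After 10 (send(from=B, to=C, msg='req')): A:[] B:[start] C:[tick,err,req] D:[]
After 11 (send(from=A, to=B, msg='ping')): A:[] B:[start,ping] C:[tick,err,req] D:[]
After 12 (send(from=C, to=D, msg='stop')): A:[] B:[start,ping] C:[tick,err,req] D:[stop]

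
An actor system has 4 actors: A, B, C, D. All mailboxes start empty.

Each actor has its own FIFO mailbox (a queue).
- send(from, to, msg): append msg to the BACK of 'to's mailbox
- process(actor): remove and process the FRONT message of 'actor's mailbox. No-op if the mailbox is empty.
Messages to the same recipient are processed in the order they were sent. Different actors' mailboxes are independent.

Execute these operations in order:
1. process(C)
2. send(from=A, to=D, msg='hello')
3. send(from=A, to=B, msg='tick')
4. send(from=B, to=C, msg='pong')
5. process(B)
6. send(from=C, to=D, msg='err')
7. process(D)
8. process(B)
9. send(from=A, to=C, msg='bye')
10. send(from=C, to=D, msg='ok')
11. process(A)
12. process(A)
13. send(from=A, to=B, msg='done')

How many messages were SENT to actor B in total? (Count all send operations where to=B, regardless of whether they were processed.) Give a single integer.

Answer: 2

Derivation:
After 1 (process(C)): A:[] B:[] C:[] D:[]
After 2 (send(from=A, to=D, msg='hello')): A:[] B:[] C:[] D:[hello]
After 3 (send(from=A, to=B, msg='tick')): A:[] B:[tick] C:[] D:[hello]
After 4 (send(from=B, to=C, msg='pong')): A:[] B:[tick] C:[pong] D:[hello]
After 5 (process(B)): A:[] B:[] C:[pong] D:[hello]
After 6 (send(from=C, to=D, msg='err')): A:[] B:[] C:[pong] D:[hello,err]
After 7 (process(D)): A:[] B:[] C:[pong] D:[err]
After 8 (process(B)): A:[] B:[] C:[pong] D:[err]
After 9 (send(from=A, to=C, msg='bye')): A:[] B:[] C:[pong,bye] D:[err]
After 10 (send(from=C, to=D, msg='ok')): A:[] B:[] C:[pong,bye] D:[err,ok]
After 11 (process(A)): A:[] B:[] C:[pong,bye] D:[err,ok]
After 12 (process(A)): A:[] B:[] C:[pong,bye] D:[err,ok]
After 13 (send(from=A, to=B, msg='done')): A:[] B:[done] C:[pong,bye] D:[err,ok]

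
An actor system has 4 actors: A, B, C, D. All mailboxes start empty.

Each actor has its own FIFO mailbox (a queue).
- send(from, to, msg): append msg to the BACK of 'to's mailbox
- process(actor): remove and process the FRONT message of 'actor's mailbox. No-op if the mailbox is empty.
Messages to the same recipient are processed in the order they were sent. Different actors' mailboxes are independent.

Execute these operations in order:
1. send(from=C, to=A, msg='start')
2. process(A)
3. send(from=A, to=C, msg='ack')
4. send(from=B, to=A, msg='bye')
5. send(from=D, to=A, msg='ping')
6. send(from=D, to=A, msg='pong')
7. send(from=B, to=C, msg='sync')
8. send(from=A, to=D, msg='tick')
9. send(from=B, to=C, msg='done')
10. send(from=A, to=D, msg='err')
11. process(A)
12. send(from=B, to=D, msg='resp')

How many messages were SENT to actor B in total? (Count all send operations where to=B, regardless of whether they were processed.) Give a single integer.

After 1 (send(from=C, to=A, msg='start')): A:[start] B:[] C:[] D:[]
After 2 (process(A)): A:[] B:[] C:[] D:[]
After 3 (send(from=A, to=C, msg='ack')): A:[] B:[] C:[ack] D:[]
After 4 (send(from=B, to=A, msg='bye')): A:[bye] B:[] C:[ack] D:[]
After 5 (send(from=D, to=A, msg='ping')): A:[bye,ping] B:[] C:[ack] D:[]
After 6 (send(from=D, to=A, msg='pong')): A:[bye,ping,pong] B:[] C:[ack] D:[]
After 7 (send(from=B, to=C, msg='sync')): A:[bye,ping,pong] B:[] C:[ack,sync] D:[]
After 8 (send(from=A, to=D, msg='tick')): A:[bye,ping,pong] B:[] C:[ack,sync] D:[tick]
After 9 (send(from=B, to=C, msg='done')): A:[bye,ping,pong] B:[] C:[ack,sync,done] D:[tick]
After 10 (send(from=A, to=D, msg='err')): A:[bye,ping,pong] B:[] C:[ack,sync,done] D:[tick,err]
After 11 (process(A)): A:[ping,pong] B:[] C:[ack,sync,done] D:[tick,err]
After 12 (send(from=B, to=D, msg='resp')): A:[ping,pong] B:[] C:[ack,sync,done] D:[tick,err,resp]

Answer: 0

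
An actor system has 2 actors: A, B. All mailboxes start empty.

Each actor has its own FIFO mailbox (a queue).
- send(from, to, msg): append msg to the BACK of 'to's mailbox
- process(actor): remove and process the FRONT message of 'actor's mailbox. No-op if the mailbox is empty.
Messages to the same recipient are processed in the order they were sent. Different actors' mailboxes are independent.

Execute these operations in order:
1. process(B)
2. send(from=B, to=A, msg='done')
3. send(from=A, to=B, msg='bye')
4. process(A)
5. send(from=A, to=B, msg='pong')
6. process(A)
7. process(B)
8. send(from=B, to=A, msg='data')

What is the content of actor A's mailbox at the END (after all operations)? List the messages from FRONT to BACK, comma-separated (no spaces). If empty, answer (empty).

Answer: data

Derivation:
After 1 (process(B)): A:[] B:[]
After 2 (send(from=B, to=A, msg='done')): A:[done] B:[]
After 3 (send(from=A, to=B, msg='bye')): A:[done] B:[bye]
After 4 (process(A)): A:[] B:[bye]
After 5 (send(from=A, to=B, msg='pong')): A:[] B:[bye,pong]
After 6 (process(A)): A:[] B:[bye,pong]
After 7 (process(B)): A:[] B:[pong]
After 8 (send(from=B, to=A, msg='data')): A:[data] B:[pong]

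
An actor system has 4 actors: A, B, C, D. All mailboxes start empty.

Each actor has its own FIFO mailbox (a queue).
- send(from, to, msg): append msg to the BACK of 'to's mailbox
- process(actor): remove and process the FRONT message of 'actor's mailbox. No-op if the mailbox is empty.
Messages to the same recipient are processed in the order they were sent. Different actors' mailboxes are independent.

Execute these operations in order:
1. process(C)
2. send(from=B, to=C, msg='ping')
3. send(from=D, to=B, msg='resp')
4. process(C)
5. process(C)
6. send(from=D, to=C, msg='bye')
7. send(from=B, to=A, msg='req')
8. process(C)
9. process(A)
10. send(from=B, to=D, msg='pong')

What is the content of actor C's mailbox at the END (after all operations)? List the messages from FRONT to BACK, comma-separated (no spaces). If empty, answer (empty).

Answer: (empty)

Derivation:
After 1 (process(C)): A:[] B:[] C:[] D:[]
After 2 (send(from=B, to=C, msg='ping')): A:[] B:[] C:[ping] D:[]
After 3 (send(from=D, to=B, msg='resp')): A:[] B:[resp] C:[ping] D:[]
After 4 (process(C)): A:[] B:[resp] C:[] D:[]
After 5 (process(C)): A:[] B:[resp] C:[] D:[]
After 6 (send(from=D, to=C, msg='bye')): A:[] B:[resp] C:[bye] D:[]
After 7 (send(from=B, to=A, msg='req')): A:[req] B:[resp] C:[bye] D:[]
After 8 (process(C)): A:[req] B:[resp] C:[] D:[]
After 9 (process(A)): A:[] B:[resp] C:[] D:[]
After 10 (send(from=B, to=D, msg='pong')): A:[] B:[resp] C:[] D:[pong]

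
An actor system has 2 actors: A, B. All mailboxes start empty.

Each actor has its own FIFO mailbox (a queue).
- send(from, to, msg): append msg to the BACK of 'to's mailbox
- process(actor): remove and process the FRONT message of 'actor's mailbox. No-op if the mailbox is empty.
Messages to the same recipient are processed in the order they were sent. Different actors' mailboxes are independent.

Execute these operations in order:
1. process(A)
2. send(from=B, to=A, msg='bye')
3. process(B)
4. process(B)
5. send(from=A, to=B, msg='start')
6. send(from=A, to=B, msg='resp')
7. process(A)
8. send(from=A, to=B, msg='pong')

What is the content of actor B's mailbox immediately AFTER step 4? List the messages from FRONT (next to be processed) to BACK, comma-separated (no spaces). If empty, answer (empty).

After 1 (process(A)): A:[] B:[]
After 2 (send(from=B, to=A, msg='bye')): A:[bye] B:[]
After 3 (process(B)): A:[bye] B:[]
After 4 (process(B)): A:[bye] B:[]

(empty)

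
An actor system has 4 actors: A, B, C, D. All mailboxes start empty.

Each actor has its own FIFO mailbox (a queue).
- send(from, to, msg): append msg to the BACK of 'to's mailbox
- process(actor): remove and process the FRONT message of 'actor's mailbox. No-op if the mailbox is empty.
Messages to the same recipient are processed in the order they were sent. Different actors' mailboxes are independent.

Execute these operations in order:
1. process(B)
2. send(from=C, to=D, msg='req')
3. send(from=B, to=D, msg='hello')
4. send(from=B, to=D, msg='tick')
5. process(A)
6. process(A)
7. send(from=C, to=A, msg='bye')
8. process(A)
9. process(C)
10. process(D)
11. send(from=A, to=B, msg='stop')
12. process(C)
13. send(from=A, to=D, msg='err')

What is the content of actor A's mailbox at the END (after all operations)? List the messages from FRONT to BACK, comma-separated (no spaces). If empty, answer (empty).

Answer: (empty)

Derivation:
After 1 (process(B)): A:[] B:[] C:[] D:[]
After 2 (send(from=C, to=D, msg='req')): A:[] B:[] C:[] D:[req]
After 3 (send(from=B, to=D, msg='hello')): A:[] B:[] C:[] D:[req,hello]
After 4 (send(from=B, to=D, msg='tick')): A:[] B:[] C:[] D:[req,hello,tick]
After 5 (process(A)): A:[] B:[] C:[] D:[req,hello,tick]
After 6 (process(A)): A:[] B:[] C:[] D:[req,hello,tick]
After 7 (send(from=C, to=A, msg='bye')): A:[bye] B:[] C:[] D:[req,hello,tick]
After 8 (process(A)): A:[] B:[] C:[] D:[req,hello,tick]
After 9 (process(C)): A:[] B:[] C:[] D:[req,hello,tick]
After 10 (process(D)): A:[] B:[] C:[] D:[hello,tick]
After 11 (send(from=A, to=B, msg='stop')): A:[] B:[stop] C:[] D:[hello,tick]
After 12 (process(C)): A:[] B:[stop] C:[] D:[hello,tick]
After 13 (send(from=A, to=D, msg='err')): A:[] B:[stop] C:[] D:[hello,tick,err]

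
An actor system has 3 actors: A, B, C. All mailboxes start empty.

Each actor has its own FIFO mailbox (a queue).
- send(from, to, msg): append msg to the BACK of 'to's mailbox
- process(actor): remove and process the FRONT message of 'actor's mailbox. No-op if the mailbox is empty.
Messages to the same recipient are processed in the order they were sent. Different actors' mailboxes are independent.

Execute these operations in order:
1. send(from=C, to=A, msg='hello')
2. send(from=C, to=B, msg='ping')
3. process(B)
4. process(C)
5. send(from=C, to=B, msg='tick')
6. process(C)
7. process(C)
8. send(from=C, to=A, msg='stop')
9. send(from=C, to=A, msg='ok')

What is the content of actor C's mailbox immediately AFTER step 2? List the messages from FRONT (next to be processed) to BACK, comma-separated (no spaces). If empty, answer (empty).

After 1 (send(from=C, to=A, msg='hello')): A:[hello] B:[] C:[]
After 2 (send(from=C, to=B, msg='ping')): A:[hello] B:[ping] C:[]

(empty)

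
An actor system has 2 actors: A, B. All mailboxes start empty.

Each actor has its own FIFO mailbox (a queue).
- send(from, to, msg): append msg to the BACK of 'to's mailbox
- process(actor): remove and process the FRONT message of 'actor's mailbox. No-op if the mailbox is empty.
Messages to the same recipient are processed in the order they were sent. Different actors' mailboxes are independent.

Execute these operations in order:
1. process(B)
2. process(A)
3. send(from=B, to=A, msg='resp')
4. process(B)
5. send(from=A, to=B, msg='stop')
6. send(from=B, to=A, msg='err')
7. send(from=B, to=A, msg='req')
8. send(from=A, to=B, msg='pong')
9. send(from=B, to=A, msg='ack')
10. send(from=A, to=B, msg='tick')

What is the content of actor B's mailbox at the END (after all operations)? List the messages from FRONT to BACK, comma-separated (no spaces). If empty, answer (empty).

After 1 (process(B)): A:[] B:[]
After 2 (process(A)): A:[] B:[]
After 3 (send(from=B, to=A, msg='resp')): A:[resp] B:[]
After 4 (process(B)): A:[resp] B:[]
After 5 (send(from=A, to=B, msg='stop')): A:[resp] B:[stop]
After 6 (send(from=B, to=A, msg='err')): A:[resp,err] B:[stop]
After 7 (send(from=B, to=A, msg='req')): A:[resp,err,req] B:[stop]
After 8 (send(from=A, to=B, msg='pong')): A:[resp,err,req] B:[stop,pong]
After 9 (send(from=B, to=A, msg='ack')): A:[resp,err,req,ack] B:[stop,pong]
After 10 (send(from=A, to=B, msg='tick')): A:[resp,err,req,ack] B:[stop,pong,tick]

Answer: stop,pong,tick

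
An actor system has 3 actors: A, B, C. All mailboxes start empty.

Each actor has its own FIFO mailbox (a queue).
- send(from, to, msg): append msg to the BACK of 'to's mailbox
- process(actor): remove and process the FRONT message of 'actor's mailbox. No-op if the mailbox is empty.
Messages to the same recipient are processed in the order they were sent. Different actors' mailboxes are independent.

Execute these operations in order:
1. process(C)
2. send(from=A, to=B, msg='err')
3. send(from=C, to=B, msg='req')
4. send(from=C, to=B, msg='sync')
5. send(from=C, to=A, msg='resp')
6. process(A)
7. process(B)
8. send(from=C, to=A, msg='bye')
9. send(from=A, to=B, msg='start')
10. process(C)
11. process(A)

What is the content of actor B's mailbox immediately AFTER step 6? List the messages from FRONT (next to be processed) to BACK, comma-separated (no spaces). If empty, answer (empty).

After 1 (process(C)): A:[] B:[] C:[]
After 2 (send(from=A, to=B, msg='err')): A:[] B:[err] C:[]
After 3 (send(from=C, to=B, msg='req')): A:[] B:[err,req] C:[]
After 4 (send(from=C, to=B, msg='sync')): A:[] B:[err,req,sync] C:[]
After 5 (send(from=C, to=A, msg='resp')): A:[resp] B:[err,req,sync] C:[]
After 6 (process(A)): A:[] B:[err,req,sync] C:[]

err,req,sync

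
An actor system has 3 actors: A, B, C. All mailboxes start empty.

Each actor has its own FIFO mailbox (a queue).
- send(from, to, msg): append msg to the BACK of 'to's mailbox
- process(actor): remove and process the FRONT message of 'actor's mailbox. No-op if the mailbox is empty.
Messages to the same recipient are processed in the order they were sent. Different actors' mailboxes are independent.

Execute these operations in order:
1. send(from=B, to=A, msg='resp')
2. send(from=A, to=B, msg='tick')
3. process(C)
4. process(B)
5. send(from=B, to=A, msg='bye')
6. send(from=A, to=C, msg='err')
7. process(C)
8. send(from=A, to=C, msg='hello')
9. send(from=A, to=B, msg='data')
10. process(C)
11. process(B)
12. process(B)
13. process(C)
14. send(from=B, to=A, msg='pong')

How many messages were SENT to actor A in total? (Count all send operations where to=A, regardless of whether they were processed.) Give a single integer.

Answer: 3

Derivation:
After 1 (send(from=B, to=A, msg='resp')): A:[resp] B:[] C:[]
After 2 (send(from=A, to=B, msg='tick')): A:[resp] B:[tick] C:[]
After 3 (process(C)): A:[resp] B:[tick] C:[]
After 4 (process(B)): A:[resp] B:[] C:[]
After 5 (send(from=B, to=A, msg='bye')): A:[resp,bye] B:[] C:[]
After 6 (send(from=A, to=C, msg='err')): A:[resp,bye] B:[] C:[err]
After 7 (process(C)): A:[resp,bye] B:[] C:[]
After 8 (send(from=A, to=C, msg='hello')): A:[resp,bye] B:[] C:[hello]
After 9 (send(from=A, to=B, msg='data')): A:[resp,bye] B:[data] C:[hello]
After 10 (process(C)): A:[resp,bye] B:[data] C:[]
After 11 (process(B)): A:[resp,bye] B:[] C:[]
After 12 (process(B)): A:[resp,bye] B:[] C:[]
After 13 (process(C)): A:[resp,bye] B:[] C:[]
After 14 (send(from=B, to=A, msg='pong')): A:[resp,bye,pong] B:[] C:[]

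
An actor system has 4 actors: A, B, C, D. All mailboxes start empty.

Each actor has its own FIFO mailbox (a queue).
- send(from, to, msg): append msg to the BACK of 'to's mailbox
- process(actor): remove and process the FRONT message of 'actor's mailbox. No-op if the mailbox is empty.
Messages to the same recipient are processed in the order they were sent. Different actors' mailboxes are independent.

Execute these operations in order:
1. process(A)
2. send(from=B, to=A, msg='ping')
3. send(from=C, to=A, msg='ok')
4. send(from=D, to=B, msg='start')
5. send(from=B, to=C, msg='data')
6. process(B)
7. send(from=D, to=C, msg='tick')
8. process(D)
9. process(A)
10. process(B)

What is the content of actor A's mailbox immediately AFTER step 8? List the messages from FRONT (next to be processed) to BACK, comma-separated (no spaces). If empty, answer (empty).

After 1 (process(A)): A:[] B:[] C:[] D:[]
After 2 (send(from=B, to=A, msg='ping')): A:[ping] B:[] C:[] D:[]
After 3 (send(from=C, to=A, msg='ok')): A:[ping,ok] B:[] C:[] D:[]
After 4 (send(from=D, to=B, msg='start')): A:[ping,ok] B:[start] C:[] D:[]
After 5 (send(from=B, to=C, msg='data')): A:[ping,ok] B:[start] C:[data] D:[]
After 6 (process(B)): A:[ping,ok] B:[] C:[data] D:[]
After 7 (send(from=D, to=C, msg='tick')): A:[ping,ok] B:[] C:[data,tick] D:[]
After 8 (process(D)): A:[ping,ok] B:[] C:[data,tick] D:[]

ping,ok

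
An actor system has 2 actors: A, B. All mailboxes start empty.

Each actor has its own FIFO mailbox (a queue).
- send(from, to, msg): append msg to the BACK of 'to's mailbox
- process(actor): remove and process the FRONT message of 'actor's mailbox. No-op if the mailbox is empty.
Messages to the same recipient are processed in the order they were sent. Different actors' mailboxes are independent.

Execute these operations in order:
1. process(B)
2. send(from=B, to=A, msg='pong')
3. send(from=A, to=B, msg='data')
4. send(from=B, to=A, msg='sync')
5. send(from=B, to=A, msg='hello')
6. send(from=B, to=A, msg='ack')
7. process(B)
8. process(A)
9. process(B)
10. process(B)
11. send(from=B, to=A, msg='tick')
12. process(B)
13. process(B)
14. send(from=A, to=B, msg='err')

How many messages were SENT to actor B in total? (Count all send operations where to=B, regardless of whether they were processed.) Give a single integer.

Answer: 2

Derivation:
After 1 (process(B)): A:[] B:[]
After 2 (send(from=B, to=A, msg='pong')): A:[pong] B:[]
After 3 (send(from=A, to=B, msg='data')): A:[pong] B:[data]
After 4 (send(from=B, to=A, msg='sync')): A:[pong,sync] B:[data]
After 5 (send(from=B, to=A, msg='hello')): A:[pong,sync,hello] B:[data]
After 6 (send(from=B, to=A, msg='ack')): A:[pong,sync,hello,ack] B:[data]
After 7 (process(B)): A:[pong,sync,hello,ack] B:[]
After 8 (process(A)): A:[sync,hello,ack] B:[]
After 9 (process(B)): A:[sync,hello,ack] B:[]
After 10 (process(B)): A:[sync,hello,ack] B:[]
After 11 (send(from=B, to=A, msg='tick')): A:[sync,hello,ack,tick] B:[]
After 12 (process(B)): A:[sync,hello,ack,tick] B:[]
After 13 (process(B)): A:[sync,hello,ack,tick] B:[]
After 14 (send(from=A, to=B, msg='err')): A:[sync,hello,ack,tick] B:[err]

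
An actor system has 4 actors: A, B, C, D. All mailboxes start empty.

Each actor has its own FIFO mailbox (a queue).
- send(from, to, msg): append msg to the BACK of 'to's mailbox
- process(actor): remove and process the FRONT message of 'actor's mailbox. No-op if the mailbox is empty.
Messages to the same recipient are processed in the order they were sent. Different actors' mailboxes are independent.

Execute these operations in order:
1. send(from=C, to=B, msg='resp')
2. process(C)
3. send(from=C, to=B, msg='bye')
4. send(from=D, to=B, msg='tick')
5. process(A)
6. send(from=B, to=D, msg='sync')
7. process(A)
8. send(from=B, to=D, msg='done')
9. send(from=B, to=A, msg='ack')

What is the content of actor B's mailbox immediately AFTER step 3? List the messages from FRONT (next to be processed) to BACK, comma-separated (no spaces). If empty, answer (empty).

After 1 (send(from=C, to=B, msg='resp')): A:[] B:[resp] C:[] D:[]
After 2 (process(C)): A:[] B:[resp] C:[] D:[]
After 3 (send(from=C, to=B, msg='bye')): A:[] B:[resp,bye] C:[] D:[]

resp,bye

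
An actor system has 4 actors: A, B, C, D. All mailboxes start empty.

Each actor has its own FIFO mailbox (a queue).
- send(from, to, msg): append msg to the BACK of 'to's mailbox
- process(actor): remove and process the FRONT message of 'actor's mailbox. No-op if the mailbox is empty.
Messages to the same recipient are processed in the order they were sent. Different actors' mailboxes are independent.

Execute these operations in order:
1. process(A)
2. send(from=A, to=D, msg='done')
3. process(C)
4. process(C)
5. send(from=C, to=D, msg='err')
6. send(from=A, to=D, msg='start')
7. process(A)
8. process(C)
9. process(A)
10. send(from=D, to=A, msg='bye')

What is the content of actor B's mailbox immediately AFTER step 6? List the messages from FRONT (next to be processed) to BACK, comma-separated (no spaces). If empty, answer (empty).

After 1 (process(A)): A:[] B:[] C:[] D:[]
After 2 (send(from=A, to=D, msg='done')): A:[] B:[] C:[] D:[done]
After 3 (process(C)): A:[] B:[] C:[] D:[done]
After 4 (process(C)): A:[] B:[] C:[] D:[done]
After 5 (send(from=C, to=D, msg='err')): A:[] B:[] C:[] D:[done,err]
After 6 (send(from=A, to=D, msg='start')): A:[] B:[] C:[] D:[done,err,start]

(empty)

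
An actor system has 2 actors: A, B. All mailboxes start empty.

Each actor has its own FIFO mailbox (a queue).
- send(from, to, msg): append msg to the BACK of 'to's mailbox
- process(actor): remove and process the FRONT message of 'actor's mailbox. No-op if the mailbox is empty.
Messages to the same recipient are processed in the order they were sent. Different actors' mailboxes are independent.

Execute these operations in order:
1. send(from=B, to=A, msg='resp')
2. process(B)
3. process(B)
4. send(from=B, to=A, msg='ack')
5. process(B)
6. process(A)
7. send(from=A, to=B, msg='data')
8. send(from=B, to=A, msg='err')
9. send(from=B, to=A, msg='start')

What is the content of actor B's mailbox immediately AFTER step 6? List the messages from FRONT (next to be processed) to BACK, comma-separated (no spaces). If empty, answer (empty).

After 1 (send(from=B, to=A, msg='resp')): A:[resp] B:[]
After 2 (process(B)): A:[resp] B:[]
After 3 (process(B)): A:[resp] B:[]
After 4 (send(from=B, to=A, msg='ack')): A:[resp,ack] B:[]
After 5 (process(B)): A:[resp,ack] B:[]
After 6 (process(A)): A:[ack] B:[]

(empty)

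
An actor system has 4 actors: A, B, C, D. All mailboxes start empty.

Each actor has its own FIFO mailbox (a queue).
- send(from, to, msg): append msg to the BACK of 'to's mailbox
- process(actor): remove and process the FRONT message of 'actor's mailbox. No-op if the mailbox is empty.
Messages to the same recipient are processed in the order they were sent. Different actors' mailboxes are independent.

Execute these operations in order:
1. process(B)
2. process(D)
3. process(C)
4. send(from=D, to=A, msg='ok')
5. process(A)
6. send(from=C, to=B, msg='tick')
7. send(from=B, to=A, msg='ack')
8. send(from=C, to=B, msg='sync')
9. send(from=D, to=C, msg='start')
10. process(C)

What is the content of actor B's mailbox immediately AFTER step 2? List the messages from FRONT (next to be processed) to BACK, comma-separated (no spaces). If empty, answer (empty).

After 1 (process(B)): A:[] B:[] C:[] D:[]
After 2 (process(D)): A:[] B:[] C:[] D:[]

(empty)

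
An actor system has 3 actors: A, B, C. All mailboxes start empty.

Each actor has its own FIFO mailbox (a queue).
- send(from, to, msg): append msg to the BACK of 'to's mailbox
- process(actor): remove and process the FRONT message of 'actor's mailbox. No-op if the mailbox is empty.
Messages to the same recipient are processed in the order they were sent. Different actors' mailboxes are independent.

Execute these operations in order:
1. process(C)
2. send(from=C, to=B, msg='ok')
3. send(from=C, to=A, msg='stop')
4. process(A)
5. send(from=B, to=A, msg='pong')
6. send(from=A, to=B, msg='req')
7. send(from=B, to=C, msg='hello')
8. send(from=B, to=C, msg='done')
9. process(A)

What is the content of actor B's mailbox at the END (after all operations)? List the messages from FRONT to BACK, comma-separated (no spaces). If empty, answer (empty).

Answer: ok,req

Derivation:
After 1 (process(C)): A:[] B:[] C:[]
After 2 (send(from=C, to=B, msg='ok')): A:[] B:[ok] C:[]
After 3 (send(from=C, to=A, msg='stop')): A:[stop] B:[ok] C:[]
After 4 (process(A)): A:[] B:[ok] C:[]
After 5 (send(from=B, to=A, msg='pong')): A:[pong] B:[ok] C:[]
After 6 (send(from=A, to=B, msg='req')): A:[pong] B:[ok,req] C:[]
After 7 (send(from=B, to=C, msg='hello')): A:[pong] B:[ok,req] C:[hello]
After 8 (send(from=B, to=C, msg='done')): A:[pong] B:[ok,req] C:[hello,done]
After 9 (process(A)): A:[] B:[ok,req] C:[hello,done]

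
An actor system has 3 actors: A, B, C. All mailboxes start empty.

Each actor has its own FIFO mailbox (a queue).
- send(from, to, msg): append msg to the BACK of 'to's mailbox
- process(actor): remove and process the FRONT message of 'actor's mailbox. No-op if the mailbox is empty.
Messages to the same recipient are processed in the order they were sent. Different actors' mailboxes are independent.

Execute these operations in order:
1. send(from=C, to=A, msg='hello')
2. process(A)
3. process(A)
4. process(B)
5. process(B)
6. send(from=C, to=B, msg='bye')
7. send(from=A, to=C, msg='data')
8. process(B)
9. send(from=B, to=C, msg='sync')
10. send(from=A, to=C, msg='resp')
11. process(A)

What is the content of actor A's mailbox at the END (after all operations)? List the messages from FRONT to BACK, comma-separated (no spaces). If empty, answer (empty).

Answer: (empty)

Derivation:
After 1 (send(from=C, to=A, msg='hello')): A:[hello] B:[] C:[]
After 2 (process(A)): A:[] B:[] C:[]
After 3 (process(A)): A:[] B:[] C:[]
After 4 (process(B)): A:[] B:[] C:[]
After 5 (process(B)): A:[] B:[] C:[]
After 6 (send(from=C, to=B, msg='bye')): A:[] B:[bye] C:[]
After 7 (send(from=A, to=C, msg='data')): A:[] B:[bye] C:[data]
After 8 (process(B)): A:[] B:[] C:[data]
After 9 (send(from=B, to=C, msg='sync')): A:[] B:[] C:[data,sync]
After 10 (send(from=A, to=C, msg='resp')): A:[] B:[] C:[data,sync,resp]
After 11 (process(A)): A:[] B:[] C:[data,sync,resp]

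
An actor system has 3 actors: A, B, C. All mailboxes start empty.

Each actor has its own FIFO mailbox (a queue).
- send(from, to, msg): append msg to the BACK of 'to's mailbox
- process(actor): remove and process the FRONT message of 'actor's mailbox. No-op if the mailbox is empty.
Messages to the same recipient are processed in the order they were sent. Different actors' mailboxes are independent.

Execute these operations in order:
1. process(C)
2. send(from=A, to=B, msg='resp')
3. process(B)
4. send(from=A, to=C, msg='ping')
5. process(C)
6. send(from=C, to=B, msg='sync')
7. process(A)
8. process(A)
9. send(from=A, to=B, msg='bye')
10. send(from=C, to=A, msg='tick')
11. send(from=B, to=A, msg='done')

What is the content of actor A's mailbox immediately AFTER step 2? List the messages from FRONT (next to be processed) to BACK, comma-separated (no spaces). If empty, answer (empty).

After 1 (process(C)): A:[] B:[] C:[]
After 2 (send(from=A, to=B, msg='resp')): A:[] B:[resp] C:[]

(empty)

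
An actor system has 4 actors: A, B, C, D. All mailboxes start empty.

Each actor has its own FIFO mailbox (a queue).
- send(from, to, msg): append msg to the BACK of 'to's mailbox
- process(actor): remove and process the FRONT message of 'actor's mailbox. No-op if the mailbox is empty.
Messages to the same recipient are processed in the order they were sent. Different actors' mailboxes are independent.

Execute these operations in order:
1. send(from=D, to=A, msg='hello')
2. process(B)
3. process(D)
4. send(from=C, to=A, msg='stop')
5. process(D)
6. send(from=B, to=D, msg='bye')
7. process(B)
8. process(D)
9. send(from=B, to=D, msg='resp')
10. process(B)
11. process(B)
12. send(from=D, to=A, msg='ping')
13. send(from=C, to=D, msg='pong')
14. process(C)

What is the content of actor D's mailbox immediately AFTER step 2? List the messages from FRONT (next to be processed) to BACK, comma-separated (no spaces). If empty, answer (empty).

After 1 (send(from=D, to=A, msg='hello')): A:[hello] B:[] C:[] D:[]
After 2 (process(B)): A:[hello] B:[] C:[] D:[]

(empty)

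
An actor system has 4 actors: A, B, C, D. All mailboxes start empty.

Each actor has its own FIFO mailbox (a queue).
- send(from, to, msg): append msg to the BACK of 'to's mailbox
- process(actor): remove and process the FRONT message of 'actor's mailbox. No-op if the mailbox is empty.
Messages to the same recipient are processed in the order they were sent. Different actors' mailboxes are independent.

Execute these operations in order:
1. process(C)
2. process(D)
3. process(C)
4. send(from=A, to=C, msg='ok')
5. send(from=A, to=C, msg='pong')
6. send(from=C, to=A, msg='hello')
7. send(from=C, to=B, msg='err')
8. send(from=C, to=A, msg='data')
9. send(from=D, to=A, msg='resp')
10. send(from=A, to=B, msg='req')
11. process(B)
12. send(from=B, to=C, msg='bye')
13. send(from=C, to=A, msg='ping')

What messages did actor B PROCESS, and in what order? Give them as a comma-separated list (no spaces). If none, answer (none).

Answer: err

Derivation:
After 1 (process(C)): A:[] B:[] C:[] D:[]
After 2 (process(D)): A:[] B:[] C:[] D:[]
After 3 (process(C)): A:[] B:[] C:[] D:[]
After 4 (send(from=A, to=C, msg='ok')): A:[] B:[] C:[ok] D:[]
After 5 (send(from=A, to=C, msg='pong')): A:[] B:[] C:[ok,pong] D:[]
After 6 (send(from=C, to=A, msg='hello')): A:[hello] B:[] C:[ok,pong] D:[]
After 7 (send(from=C, to=B, msg='err')): A:[hello] B:[err] C:[ok,pong] D:[]
After 8 (send(from=C, to=A, msg='data')): A:[hello,data] B:[err] C:[ok,pong] D:[]
After 9 (send(from=D, to=A, msg='resp')): A:[hello,data,resp] B:[err] C:[ok,pong] D:[]
After 10 (send(from=A, to=B, msg='req')): A:[hello,data,resp] B:[err,req] C:[ok,pong] D:[]
After 11 (process(B)): A:[hello,data,resp] B:[req] C:[ok,pong] D:[]
After 12 (send(from=B, to=C, msg='bye')): A:[hello,data,resp] B:[req] C:[ok,pong,bye] D:[]
After 13 (send(from=C, to=A, msg='ping')): A:[hello,data,resp,ping] B:[req] C:[ok,pong,bye] D:[]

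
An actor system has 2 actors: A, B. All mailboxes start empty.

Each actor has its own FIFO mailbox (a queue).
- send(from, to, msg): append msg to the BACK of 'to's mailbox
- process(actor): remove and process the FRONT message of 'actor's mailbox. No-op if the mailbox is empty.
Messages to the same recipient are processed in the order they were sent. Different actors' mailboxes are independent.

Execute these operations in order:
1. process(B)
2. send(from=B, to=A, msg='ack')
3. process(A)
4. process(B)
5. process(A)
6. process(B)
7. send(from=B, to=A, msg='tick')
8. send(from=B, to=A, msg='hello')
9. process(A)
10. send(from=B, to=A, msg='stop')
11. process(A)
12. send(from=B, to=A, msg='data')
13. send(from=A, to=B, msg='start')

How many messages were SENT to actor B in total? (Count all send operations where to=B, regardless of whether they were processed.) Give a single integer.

After 1 (process(B)): A:[] B:[]
After 2 (send(from=B, to=A, msg='ack')): A:[ack] B:[]
After 3 (process(A)): A:[] B:[]
After 4 (process(B)): A:[] B:[]
After 5 (process(A)): A:[] B:[]
After 6 (process(B)): A:[] B:[]
After 7 (send(from=B, to=A, msg='tick')): A:[tick] B:[]
After 8 (send(from=B, to=A, msg='hello')): A:[tick,hello] B:[]
After 9 (process(A)): A:[hello] B:[]
After 10 (send(from=B, to=A, msg='stop')): A:[hello,stop] B:[]
After 11 (process(A)): A:[stop] B:[]
After 12 (send(from=B, to=A, msg='data')): A:[stop,data] B:[]
After 13 (send(from=A, to=B, msg='start')): A:[stop,data] B:[start]

Answer: 1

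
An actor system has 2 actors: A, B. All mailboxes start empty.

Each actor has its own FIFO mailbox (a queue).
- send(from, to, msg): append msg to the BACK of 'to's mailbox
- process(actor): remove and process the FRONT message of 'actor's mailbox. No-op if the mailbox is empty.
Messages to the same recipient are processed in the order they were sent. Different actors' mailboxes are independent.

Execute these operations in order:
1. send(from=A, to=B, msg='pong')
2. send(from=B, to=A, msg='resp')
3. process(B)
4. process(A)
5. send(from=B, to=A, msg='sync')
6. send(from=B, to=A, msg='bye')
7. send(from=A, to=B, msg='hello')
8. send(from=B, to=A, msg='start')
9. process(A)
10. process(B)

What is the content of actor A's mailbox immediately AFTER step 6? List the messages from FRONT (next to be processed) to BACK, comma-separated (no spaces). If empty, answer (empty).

After 1 (send(from=A, to=B, msg='pong')): A:[] B:[pong]
After 2 (send(from=B, to=A, msg='resp')): A:[resp] B:[pong]
After 3 (process(B)): A:[resp] B:[]
After 4 (process(A)): A:[] B:[]
After 5 (send(from=B, to=A, msg='sync')): A:[sync] B:[]
After 6 (send(from=B, to=A, msg='bye')): A:[sync,bye] B:[]

sync,bye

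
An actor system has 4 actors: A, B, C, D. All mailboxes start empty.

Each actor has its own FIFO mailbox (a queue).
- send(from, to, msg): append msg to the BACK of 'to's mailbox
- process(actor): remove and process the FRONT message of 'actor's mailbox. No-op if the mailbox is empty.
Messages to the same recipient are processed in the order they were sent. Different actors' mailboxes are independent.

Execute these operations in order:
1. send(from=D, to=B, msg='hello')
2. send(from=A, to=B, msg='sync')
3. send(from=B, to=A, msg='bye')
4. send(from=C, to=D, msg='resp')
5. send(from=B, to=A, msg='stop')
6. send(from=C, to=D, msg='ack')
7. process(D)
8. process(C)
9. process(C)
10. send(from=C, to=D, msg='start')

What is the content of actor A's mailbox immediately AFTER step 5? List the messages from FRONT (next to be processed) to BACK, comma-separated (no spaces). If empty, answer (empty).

After 1 (send(from=D, to=B, msg='hello')): A:[] B:[hello] C:[] D:[]
After 2 (send(from=A, to=B, msg='sync')): A:[] B:[hello,sync] C:[] D:[]
After 3 (send(from=B, to=A, msg='bye')): A:[bye] B:[hello,sync] C:[] D:[]
After 4 (send(from=C, to=D, msg='resp')): A:[bye] B:[hello,sync] C:[] D:[resp]
After 5 (send(from=B, to=A, msg='stop')): A:[bye,stop] B:[hello,sync] C:[] D:[resp]

bye,stop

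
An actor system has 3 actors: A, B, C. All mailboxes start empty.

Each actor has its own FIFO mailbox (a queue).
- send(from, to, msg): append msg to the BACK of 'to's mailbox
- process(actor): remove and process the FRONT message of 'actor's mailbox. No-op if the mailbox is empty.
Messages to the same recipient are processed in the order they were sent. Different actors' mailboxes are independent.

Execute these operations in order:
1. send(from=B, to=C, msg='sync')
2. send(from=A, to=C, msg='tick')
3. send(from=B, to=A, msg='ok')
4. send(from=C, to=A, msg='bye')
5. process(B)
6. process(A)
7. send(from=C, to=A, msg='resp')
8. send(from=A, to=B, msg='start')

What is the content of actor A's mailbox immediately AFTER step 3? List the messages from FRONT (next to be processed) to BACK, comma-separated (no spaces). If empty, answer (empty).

After 1 (send(from=B, to=C, msg='sync')): A:[] B:[] C:[sync]
After 2 (send(from=A, to=C, msg='tick')): A:[] B:[] C:[sync,tick]
After 3 (send(from=B, to=A, msg='ok')): A:[ok] B:[] C:[sync,tick]

ok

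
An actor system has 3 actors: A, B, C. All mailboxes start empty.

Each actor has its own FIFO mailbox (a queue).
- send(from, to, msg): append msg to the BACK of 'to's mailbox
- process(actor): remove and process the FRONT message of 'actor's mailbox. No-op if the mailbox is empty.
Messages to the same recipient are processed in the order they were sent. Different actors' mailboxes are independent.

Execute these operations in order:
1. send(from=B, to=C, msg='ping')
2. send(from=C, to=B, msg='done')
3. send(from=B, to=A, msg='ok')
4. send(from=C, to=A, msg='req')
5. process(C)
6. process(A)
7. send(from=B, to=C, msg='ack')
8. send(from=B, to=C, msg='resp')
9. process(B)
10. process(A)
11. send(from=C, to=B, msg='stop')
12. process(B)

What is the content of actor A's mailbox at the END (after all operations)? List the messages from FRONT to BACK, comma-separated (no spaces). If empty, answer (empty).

Answer: (empty)

Derivation:
After 1 (send(from=B, to=C, msg='ping')): A:[] B:[] C:[ping]
After 2 (send(from=C, to=B, msg='done')): A:[] B:[done] C:[ping]
After 3 (send(from=B, to=A, msg='ok')): A:[ok] B:[done] C:[ping]
After 4 (send(from=C, to=A, msg='req')): A:[ok,req] B:[done] C:[ping]
After 5 (process(C)): A:[ok,req] B:[done] C:[]
After 6 (process(A)): A:[req] B:[done] C:[]
After 7 (send(from=B, to=C, msg='ack')): A:[req] B:[done] C:[ack]
After 8 (send(from=B, to=C, msg='resp')): A:[req] B:[done] C:[ack,resp]
After 9 (process(B)): A:[req] B:[] C:[ack,resp]
After 10 (process(A)): A:[] B:[] C:[ack,resp]
After 11 (send(from=C, to=B, msg='stop')): A:[] B:[stop] C:[ack,resp]
After 12 (process(B)): A:[] B:[] C:[ack,resp]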